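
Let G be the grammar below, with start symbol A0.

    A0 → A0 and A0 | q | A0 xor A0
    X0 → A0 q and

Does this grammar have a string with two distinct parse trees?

Ambiguous

Witness: q and q and q

Derivation 1: A0 ⇒ A0 and A0 ⇒ A0 and A0 and A0 ⇒ q and A0 and A0 ⇒ q and q and A0 ⇒ q and q and q
Derivation 2: A0 ⇒ A0 and A0 ⇒ q and A0 ⇒ q and A0 and A0 ⇒ q and q and A0 ⇒ q and q and q

Two distinct leftmost derivations for the same string.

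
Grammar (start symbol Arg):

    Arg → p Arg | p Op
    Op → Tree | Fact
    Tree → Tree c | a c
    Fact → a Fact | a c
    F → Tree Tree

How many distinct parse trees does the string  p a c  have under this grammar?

Parse trees for p a c:
  [Arg p [Op [Tree a c]]]
  [Arg p [Op [Fact a c]]]

2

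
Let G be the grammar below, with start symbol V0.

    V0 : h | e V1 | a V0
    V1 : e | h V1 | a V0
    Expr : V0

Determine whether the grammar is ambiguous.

Unambiguous

Only V0, V1 are reachable from V0; ignoring the rest: Restricted to the reachable nonterminals, every rule has the form A → t or A → t B, and no two rules for the same A share a first terminal. The grammar encodes a DFA — one run per string.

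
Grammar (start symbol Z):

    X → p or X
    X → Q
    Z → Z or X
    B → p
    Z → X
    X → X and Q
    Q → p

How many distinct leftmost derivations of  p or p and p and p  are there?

4

Parse trees for p or p and p and p:
  [Z [Z [X [Q p]]] or [X [X [X [Q p]] and [Q p]] and [Q p]]]
  [Z [X p or [X [X [X [Q p]] and [Q p]] and [Q p]]]]
  [Z [X [X p or [X [X [Q p]] and [Q p]]] and [Q p]]]
  [Z [X [X [X p or [X [Q p]]] and [Q p]] and [Q p]]]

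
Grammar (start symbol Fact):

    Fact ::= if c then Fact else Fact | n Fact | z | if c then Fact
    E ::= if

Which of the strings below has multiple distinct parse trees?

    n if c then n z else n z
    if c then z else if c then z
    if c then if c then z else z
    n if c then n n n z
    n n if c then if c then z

if c then if c then z else z

n if c then n z else n z: 1 tree
if c then z else if c then z: 1 tree
if c then if c then z else z: 2 trees
n if c then n n n z: 1 tree
n n if c then if c then z: 1 tree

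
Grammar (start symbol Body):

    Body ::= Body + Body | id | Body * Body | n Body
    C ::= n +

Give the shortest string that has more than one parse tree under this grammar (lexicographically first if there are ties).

n id * id

length 1: no string has ≥2 trees
length 2: no string has ≥2 trees
length 3: no string has ≥2 trees
length 4: n id * id has 2 parse trees

Two derivations of n id * id:
  Body ⇒ Body * Body ⇒ n Body * Body ⇒ n id * Body ⇒ n id * id
  Body ⇒ n Body ⇒ n Body * Body ⇒ n id * Body ⇒ n id * id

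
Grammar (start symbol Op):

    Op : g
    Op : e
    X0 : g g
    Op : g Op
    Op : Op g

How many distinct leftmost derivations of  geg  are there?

2

Parse trees for geg:
  [Op g [Op [Op e] g]]
  [Op [Op g [Op e]] g]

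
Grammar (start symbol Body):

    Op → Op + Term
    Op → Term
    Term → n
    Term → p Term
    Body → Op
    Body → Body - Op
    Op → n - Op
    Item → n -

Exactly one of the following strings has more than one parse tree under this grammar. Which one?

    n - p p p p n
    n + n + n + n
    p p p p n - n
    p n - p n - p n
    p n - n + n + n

n - p p p p n

n - p p p p n: 2 trees
n + n + n + n: 1 tree
p p p p n - n: 1 tree
p n - p n - p n: 1 tree
p n - n + n + n: 1 tree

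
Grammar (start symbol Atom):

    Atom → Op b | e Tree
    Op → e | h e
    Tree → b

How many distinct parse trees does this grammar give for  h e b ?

1

Parse trees for h e b:
  [Atom [Op h e] b]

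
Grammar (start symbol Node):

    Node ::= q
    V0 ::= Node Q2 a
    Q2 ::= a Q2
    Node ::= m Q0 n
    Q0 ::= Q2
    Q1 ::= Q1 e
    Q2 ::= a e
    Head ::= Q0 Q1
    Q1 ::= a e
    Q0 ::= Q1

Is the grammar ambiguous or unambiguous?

Witness: m a e n

Derivation 1: Node ⇒ m Q0 n ⇒ m Q2 n ⇒ m a e n
Derivation 2: Node ⇒ m Q0 n ⇒ m Q1 n ⇒ m a e n

Two distinct leftmost derivations for the same string.

Ambiguous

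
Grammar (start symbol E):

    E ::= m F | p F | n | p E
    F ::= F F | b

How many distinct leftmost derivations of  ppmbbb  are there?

Parse trees for ppmbbb:
  [E p [E p [E m [F [F b] [F [F b] [F b]]]]]]
  [E p [E p [E m [F [F [F b] [F b]] [F b]]]]]

2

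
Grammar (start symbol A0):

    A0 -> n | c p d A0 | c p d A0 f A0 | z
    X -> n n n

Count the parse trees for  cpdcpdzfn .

2

Parse trees for cpdcpdzfn:
  [A0 c p d [A0 c p d [A0 z] f [A0 n]]]
  [A0 c p d [A0 c p d [A0 z]] f [A0 n]]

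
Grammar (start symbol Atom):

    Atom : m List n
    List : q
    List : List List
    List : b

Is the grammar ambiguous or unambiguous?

Witness: m b b b n

Derivation 1: Atom ⇒ m List n ⇒ m List List n ⇒ m List List List n ⇒ m b List List n ⇒ m b b List n ⇒ m b b b n
Derivation 2: Atom ⇒ m List n ⇒ m List List n ⇒ m b List n ⇒ m b List List n ⇒ m b b List n ⇒ m b b b n

Two distinct leftmost derivations for the same string.

Ambiguous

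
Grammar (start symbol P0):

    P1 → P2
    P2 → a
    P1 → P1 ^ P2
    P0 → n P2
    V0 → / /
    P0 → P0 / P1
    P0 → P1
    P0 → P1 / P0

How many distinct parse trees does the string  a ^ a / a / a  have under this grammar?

Parse trees for a ^ a / a / a:
  [P0 [P0 [P0 [P1 [P1 [P2 a]] ^ [P2 a]]] / [P1 [P2 a]]] / [P1 [P2 a]]]
  [P0 [P0 [P1 [P1 [P2 a]] ^ [P2 a]] / [P0 [P1 [P2 a]]]] / [P1 [P2 a]]]
  [P0 [P1 [P1 [P2 a]] ^ [P2 a]] / [P0 [P0 [P1 [P2 a]]] / [P1 [P2 a]]]]
  [P0 [P1 [P1 [P2 a]] ^ [P2 a]] / [P0 [P1 [P2 a]] / [P0 [P1 [P2 a]]]]]

4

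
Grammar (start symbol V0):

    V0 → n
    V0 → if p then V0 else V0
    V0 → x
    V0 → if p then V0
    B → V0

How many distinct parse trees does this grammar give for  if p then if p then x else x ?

2

Parse trees for if p then if p then x else x:
  [V0 if p then [V0 if p then [V0 x]] else [V0 x]]
  [V0 if p then [V0 if p then [V0 x] else [V0 x]]]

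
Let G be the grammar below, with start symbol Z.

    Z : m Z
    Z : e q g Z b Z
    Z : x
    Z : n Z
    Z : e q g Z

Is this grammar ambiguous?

Ambiguous

Witness: e q g e q g x b x

Derivation 1: Z ⇒ e q g Z b Z ⇒ e q g e q g Z b Z ⇒ e q g e q g x b Z ⇒ e q g e q g x b x
Derivation 2: Z ⇒ e q g Z ⇒ e q g e q g Z b Z ⇒ e q g e q g x b Z ⇒ e q g e q g x b x

Two distinct leftmost derivations for the same string.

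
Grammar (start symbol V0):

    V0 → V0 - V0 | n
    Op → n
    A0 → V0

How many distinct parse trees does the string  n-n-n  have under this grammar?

Parse trees for n-n-n:
  [V0 [V0 n] - [V0 [V0 n] - [V0 n]]]
  [V0 [V0 [V0 n] - [V0 n]] - [V0 n]]

2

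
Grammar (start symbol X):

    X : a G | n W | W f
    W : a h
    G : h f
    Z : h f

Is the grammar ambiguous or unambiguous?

Witness: a h f

Derivation 1: X ⇒ a G ⇒ a h f
Derivation 2: X ⇒ W f ⇒ a h f

Two distinct leftmost derivations for the same string.

Ambiguous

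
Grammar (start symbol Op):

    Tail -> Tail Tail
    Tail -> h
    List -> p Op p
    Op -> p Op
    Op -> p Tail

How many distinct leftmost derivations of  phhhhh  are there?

Parse trees for phhhhh (showing first 6 of 14):
  [Op p [Tail [Tail h] [Tail [Tail h] [Tail [Tail h] [Tail [Tail h] [Tail h]]]]]]
  [Op p [Tail [Tail h] [Tail [Tail h] [Tail [Tail [Tail h] [Tail h]] [Tail h]]]]]
  [Op p [Tail [Tail h] [Tail [Tail [Tail h] [Tail h]] [Tail [Tail h] [Tail h]]]]]
  [Op p [Tail [Tail h] [Tail [Tail [Tail h] [Tail [Tail h] [Tail h]]] [Tail h]]]]
  [Op p [Tail [Tail h] [Tail [Tail [Tail [Tail h] [Tail h]] [Tail h]] [Tail h]]]]
  [Op p [Tail [Tail [Tail h] [Tail h]] [Tail [Tail h] [Tail [Tail h] [Tail h]]]]]

14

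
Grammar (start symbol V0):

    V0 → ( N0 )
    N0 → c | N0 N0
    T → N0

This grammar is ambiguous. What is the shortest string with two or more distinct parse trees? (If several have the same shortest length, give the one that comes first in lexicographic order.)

( c c c )

length 3: no string has ≥2 trees
length 4: no string has ≥2 trees
length 5: ( c c c ) has 2 parse trees

Two derivations of ( c c c ):
  V0 ⇒ ( N0 ) ⇒ ( N0 N0 ) ⇒ ( c N0 ) ⇒ ( c N0 N0 ) ⇒ ( c c N0 ) ⇒ ( c c c )
  V0 ⇒ ( N0 ) ⇒ ( N0 N0 ) ⇒ ( N0 N0 N0 ) ⇒ ( c N0 N0 ) ⇒ ( c c N0 ) ⇒ ( c c c )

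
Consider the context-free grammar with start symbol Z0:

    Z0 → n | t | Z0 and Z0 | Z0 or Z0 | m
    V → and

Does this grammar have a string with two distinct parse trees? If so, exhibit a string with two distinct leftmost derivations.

Witness: m and m and m

Derivation 1: Z0 ⇒ Z0 and Z0 ⇒ Z0 and Z0 and Z0 ⇒ m and Z0 and Z0 ⇒ m and m and Z0 ⇒ m and m and m
Derivation 2: Z0 ⇒ Z0 and Z0 ⇒ m and Z0 ⇒ m and Z0 and Z0 ⇒ m and m and Z0 ⇒ m and m and m

Two distinct leftmost derivations for the same string.

Ambiguous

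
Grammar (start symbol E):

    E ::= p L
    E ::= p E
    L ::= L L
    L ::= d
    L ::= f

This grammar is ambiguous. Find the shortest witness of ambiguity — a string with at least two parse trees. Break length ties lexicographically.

p d d d

length 2: no string has ≥2 trees
length 3: no string has ≥2 trees
length 4: p d d d has 2 parse trees

Two derivations of p d d d:
  E ⇒ p L ⇒ p L L ⇒ p L L L ⇒ p d L L ⇒ p d d L ⇒ p d d d
  E ⇒ p L ⇒ p L L ⇒ p d L ⇒ p d L L ⇒ p d d L ⇒ p d d d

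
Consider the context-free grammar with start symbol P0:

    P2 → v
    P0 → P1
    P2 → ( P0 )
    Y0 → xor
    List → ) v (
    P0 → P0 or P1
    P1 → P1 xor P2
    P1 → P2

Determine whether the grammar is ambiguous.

Unambiguous

Only P0, P1, P2 are reachable from P0; ignoring the rest: This is a standard precedence ladder (P0 over P1 over P2), with each level left-recursive on its own operator ('or' at P0, 'xor' at P1). That structure is LR(1), hence unambiguous.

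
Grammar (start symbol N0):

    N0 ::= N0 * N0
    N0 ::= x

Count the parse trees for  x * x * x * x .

5

Parse trees for x * x * x * x:
  [N0 [N0 x] * [N0 [N0 x] * [N0 [N0 x] * [N0 x]]]]
  [N0 [N0 x] * [N0 [N0 [N0 x] * [N0 x]] * [N0 x]]]
  [N0 [N0 [N0 x] * [N0 x]] * [N0 [N0 x] * [N0 x]]]
  [N0 [N0 [N0 x] * [N0 [N0 x] * [N0 x]]] * [N0 x]]
  [N0 [N0 [N0 [N0 x] * [N0 x]] * [N0 x]] * [N0 x]]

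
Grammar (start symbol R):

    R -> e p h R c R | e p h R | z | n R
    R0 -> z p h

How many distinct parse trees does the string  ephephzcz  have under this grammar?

Parse trees for ephephzcz:
  [R e p h [R e p h [R z]] c [R z]]
  [R e p h [R e p h [R z] c [R z]]]

2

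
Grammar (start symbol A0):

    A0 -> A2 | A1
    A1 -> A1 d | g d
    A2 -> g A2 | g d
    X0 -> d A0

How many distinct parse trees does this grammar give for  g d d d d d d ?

Parse trees for g d d d d d d:
  [A0 [A1 [A1 [A1 [A1 [A1 [A1 g d] d] d] d] d] d]]

1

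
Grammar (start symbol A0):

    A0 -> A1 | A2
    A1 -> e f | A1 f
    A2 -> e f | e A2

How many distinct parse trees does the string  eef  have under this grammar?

Parse trees for eef:
  [A0 [A2 e [A2 e f]]]

1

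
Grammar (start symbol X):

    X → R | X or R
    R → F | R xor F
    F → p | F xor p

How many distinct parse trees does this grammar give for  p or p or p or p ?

Parse trees for p or p or p or p:
  [X [X [X [X [R [F p]]] or [R [F p]]] or [R [F p]]] or [R [F p]]]

1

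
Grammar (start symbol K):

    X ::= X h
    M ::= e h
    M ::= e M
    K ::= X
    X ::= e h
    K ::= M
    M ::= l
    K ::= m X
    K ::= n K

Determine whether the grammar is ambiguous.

Ambiguous

Witness: e h

Derivation 1: K ⇒ X ⇒ e h
Derivation 2: K ⇒ M ⇒ e h

Two distinct leftmost derivations for the same string.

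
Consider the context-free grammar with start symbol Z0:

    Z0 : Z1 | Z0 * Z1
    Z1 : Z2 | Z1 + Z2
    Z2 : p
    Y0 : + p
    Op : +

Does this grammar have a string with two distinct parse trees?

Unambiguous

Only Z0, Z1, Z2 are reachable from Z0; ignoring the rest: The grammar is stratified — Z0 handles '*' (left-recursive), Z1 handles '+', Z2 atoms. Each operator has a fixed associativity and precedence level, so every string has one parse.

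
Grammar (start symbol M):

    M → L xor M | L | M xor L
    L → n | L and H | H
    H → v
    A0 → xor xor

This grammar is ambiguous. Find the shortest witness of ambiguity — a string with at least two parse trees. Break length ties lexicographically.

length 1: no string has ≥2 trees
length 3: n xor n has 2 parse trees

Two derivations of n xor n:
  M ⇒ L xor M ⇒ n xor M ⇒ n xor L ⇒ n xor n
  M ⇒ M xor L ⇒ L xor L ⇒ n xor L ⇒ n xor n

n xor n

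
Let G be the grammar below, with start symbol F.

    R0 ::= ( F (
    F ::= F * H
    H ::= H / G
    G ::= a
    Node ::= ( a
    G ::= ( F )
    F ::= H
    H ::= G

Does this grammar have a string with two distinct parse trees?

Unambiguous

(R0, Node are unreachable from F, so their rules don't affect L(F).) This is a standard precedence ladder (F over H over G), with each level left-recursive on its own operator ('*' at F, '/' at H). That structure is LR(1), hence unambiguous.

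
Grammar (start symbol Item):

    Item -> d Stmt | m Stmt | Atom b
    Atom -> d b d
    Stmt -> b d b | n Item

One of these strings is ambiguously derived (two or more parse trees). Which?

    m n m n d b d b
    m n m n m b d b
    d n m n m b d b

m n m n d b d b: 2 trees
m n m n m b d b: 1 tree
d n m n m b d b: 1 tree

m n m n d b d b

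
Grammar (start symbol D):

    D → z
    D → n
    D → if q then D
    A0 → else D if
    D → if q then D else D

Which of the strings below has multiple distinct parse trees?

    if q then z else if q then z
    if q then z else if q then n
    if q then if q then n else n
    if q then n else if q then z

if q then z else if q then z: 1 tree
if q then z else if q then n: 1 tree
if q then if q then n else n: 2 trees
if q then n else if q then z: 1 tree

if q then if q then n else n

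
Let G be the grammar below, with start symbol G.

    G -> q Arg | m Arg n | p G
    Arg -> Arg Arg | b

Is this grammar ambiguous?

Witness: q b b b

Derivation 1: G ⇒ q Arg ⇒ q Arg Arg ⇒ q Arg Arg Arg ⇒ q b Arg Arg ⇒ q b b Arg ⇒ q b b b
Derivation 2: G ⇒ q Arg ⇒ q Arg Arg ⇒ q b Arg ⇒ q b Arg Arg ⇒ q b b Arg ⇒ q b b b

Two distinct leftmost derivations for the same string.

Ambiguous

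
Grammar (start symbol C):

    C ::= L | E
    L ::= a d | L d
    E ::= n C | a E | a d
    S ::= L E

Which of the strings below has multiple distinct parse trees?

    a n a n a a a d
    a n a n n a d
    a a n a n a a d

a n a n a a a d: 1 tree
a n a n n a d: 2 trees
a a n a n a a d: 1 tree

a n a n n a d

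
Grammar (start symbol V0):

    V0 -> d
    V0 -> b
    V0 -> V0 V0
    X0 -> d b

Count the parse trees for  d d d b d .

Parse trees for d d d b d (showing first 6 of 14):
  [V0 [V0 d] [V0 [V0 d] [V0 [V0 d] [V0 [V0 b] [V0 d]]]]]
  [V0 [V0 d] [V0 [V0 d] [V0 [V0 [V0 d] [V0 b]] [V0 d]]]]
  [V0 [V0 d] [V0 [V0 [V0 d] [V0 d]] [V0 [V0 b] [V0 d]]]]
  [V0 [V0 d] [V0 [V0 [V0 d] [V0 [V0 d] [V0 b]]] [V0 d]]]
  [V0 [V0 d] [V0 [V0 [V0 [V0 d] [V0 d]] [V0 b]] [V0 d]]]
  [V0 [V0 [V0 d] [V0 d]] [V0 [V0 d] [V0 [V0 b] [V0 d]]]]

14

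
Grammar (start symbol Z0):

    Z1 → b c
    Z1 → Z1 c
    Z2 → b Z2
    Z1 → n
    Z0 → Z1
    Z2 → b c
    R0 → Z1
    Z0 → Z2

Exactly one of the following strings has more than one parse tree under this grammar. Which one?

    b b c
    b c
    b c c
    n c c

b b c: 1 tree
b c: 2 trees
b c c: 1 tree
n c c: 1 tree

b c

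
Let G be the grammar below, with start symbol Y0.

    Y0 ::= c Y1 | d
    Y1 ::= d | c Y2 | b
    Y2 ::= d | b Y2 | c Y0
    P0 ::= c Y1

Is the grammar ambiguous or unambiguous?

Unambiguous

(P0 is unreachable from Y0, so its rules don't affect L(Y0).) Restricted to the reachable nonterminals, every rule has the form A → t or A → t B, and no two rules for the same A share a first terminal. The grammar encodes a DFA — one run per string.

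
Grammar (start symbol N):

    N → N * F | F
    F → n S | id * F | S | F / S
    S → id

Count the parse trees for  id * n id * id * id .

Parse trees for id * n id * id * id:
  [N [N [N [F [S id]]] * [F n [S id]]] * [F id * [F [S id]]]]
  [N [N [F id * [F n [S id]]]] * [F id * [F [S id]]]]
  [N [N [N [N [F [S id]]] * [F n [S id]]] * [F [S id]]] * [F [S id]]]
  [N [N [N [F id * [F n [S id]]]] * [F [S id]]] * [F [S id]]]

4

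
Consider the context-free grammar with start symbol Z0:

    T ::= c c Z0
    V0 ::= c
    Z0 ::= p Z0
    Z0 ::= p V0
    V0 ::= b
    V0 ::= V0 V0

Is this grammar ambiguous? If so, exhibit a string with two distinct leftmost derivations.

Ambiguous

Witness: p b b b

Derivation 1: Z0 ⇒ p V0 ⇒ p V0 V0 ⇒ p b V0 ⇒ p b V0 V0 ⇒ p b b V0 ⇒ p b b b
Derivation 2: Z0 ⇒ p V0 ⇒ p V0 V0 ⇒ p V0 V0 V0 ⇒ p b V0 V0 ⇒ p b b V0 ⇒ p b b b

Two distinct leftmost derivations for the same string.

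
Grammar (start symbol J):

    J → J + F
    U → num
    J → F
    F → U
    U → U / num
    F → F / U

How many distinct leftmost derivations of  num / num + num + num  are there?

Parse trees for num / num + num + num:
  [J [J [J [F [U [U num] / num]]] + [F [U num]]] + [F [U num]]]
  [J [J [J [F [F [U num]] / [U num]]] + [F [U num]]] + [F [U num]]]

2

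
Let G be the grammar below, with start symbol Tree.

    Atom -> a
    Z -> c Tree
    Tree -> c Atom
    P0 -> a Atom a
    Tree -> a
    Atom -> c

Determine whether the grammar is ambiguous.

(P0, Z are unreachable from Tree, so their rules don't affect L(Tree).) Restricted to the reachable nonterminals, every rule has the form A → t or A → t B, and no two rules for the same A share a first terminal. The grammar encodes a DFA — one run per string.

Unambiguous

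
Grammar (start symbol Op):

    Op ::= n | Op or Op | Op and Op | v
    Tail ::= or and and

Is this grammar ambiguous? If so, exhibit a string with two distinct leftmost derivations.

Witness: n and n and n

Derivation 1: Op ⇒ Op and Op ⇒ n and Op ⇒ n and Op and Op ⇒ n and n and Op ⇒ n and n and n
Derivation 2: Op ⇒ Op and Op ⇒ Op and Op and Op ⇒ n and Op and Op ⇒ n and n and Op ⇒ n and n and n

Two distinct leftmost derivations for the same string.

Ambiguous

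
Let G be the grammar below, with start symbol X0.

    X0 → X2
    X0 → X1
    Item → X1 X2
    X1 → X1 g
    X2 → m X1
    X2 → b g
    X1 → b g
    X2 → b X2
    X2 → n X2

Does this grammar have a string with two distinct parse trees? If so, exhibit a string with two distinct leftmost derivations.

Witness: b g

Derivation 1: X0 ⇒ X2 ⇒ b g
Derivation 2: X0 ⇒ X1 ⇒ b g

Two distinct leftmost derivations for the same string.

Ambiguous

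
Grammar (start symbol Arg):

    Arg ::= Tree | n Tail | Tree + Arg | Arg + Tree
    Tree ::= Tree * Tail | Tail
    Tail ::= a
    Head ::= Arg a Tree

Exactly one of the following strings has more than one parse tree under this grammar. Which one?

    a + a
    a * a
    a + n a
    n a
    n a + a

a + a: 2 trees
a * a: 1 tree
a + n a: 1 tree
n a: 1 tree
n a + a: 1 tree

a + a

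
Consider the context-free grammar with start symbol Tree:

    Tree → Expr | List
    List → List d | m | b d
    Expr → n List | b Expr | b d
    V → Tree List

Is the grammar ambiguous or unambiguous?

Ambiguous

Witness: b d

Derivation 1: Tree ⇒ Expr ⇒ b d
Derivation 2: Tree ⇒ List ⇒ b d

Two distinct leftmost derivations for the same string.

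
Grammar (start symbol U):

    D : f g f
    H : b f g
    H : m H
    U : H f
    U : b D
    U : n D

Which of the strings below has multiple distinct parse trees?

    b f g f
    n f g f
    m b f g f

b f g f: 2 trees
n f g f: 1 tree
m b f g f: 1 tree

b f g f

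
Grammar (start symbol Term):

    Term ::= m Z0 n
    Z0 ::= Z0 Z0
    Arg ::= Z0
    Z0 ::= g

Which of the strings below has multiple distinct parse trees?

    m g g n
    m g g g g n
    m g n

m g g g g n

m g g n: 1 tree
m g g g g n: 5 trees
m g n: 1 tree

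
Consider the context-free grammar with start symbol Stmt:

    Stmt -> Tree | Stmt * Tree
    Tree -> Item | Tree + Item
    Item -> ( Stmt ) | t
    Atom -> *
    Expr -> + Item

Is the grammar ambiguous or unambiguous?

Only Stmt, Tree, Item are reachable from Stmt; ignoring the rest: The grammar is stratified — Stmt handles '*' (left-recursive), Tree handles '+', Item atoms. Each operator has a fixed associativity and precedence level, so every string has one parse.

Unambiguous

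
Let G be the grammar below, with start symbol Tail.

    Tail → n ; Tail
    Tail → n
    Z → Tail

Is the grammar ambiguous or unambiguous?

Unambiguous

Only Tail is reachable from Tail; ignoring the rest: Right-recursive list with a separator: after each atom, whether the separator follows determines the rule. One parse per string.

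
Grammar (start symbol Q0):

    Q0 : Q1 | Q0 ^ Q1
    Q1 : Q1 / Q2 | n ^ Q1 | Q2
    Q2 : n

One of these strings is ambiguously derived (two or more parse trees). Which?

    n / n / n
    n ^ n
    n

n / n / n: 1 tree
n ^ n: 2 trees
n: 1 tree

n ^ n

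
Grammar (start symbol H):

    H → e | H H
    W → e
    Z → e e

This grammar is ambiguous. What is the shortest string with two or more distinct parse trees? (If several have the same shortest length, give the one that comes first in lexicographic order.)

length 1: no string has ≥2 trees
length 2: no string has ≥2 trees
length 3: e e e has 2 parse trees

Two derivations of e e e:
  H ⇒ H H ⇒ e H ⇒ e H H ⇒ e e H ⇒ e e e
  H ⇒ H H ⇒ H H H ⇒ e H H ⇒ e e H ⇒ e e e

e e e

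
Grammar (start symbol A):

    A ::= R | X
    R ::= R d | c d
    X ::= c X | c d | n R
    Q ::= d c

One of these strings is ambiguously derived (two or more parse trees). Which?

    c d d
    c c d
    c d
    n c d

c d

c d d: 1 tree
c c d: 1 tree
c d: 2 trees
n c d: 1 tree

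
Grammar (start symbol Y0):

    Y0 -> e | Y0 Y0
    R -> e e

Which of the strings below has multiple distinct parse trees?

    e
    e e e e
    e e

e: 1 tree
e e e e: 5 trees
e e: 1 tree

e e e e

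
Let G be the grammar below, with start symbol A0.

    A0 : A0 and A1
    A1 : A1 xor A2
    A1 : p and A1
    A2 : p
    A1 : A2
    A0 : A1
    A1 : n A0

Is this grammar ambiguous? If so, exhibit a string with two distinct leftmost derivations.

Ambiguous

Witness: p and p

Derivation 1: A0 ⇒ A0 and A1 ⇒ A1 and A1 ⇒ A2 and A1 ⇒ p and A1 ⇒ p and A2 ⇒ p and p
Derivation 2: A0 ⇒ A1 ⇒ p and A1 ⇒ p and A2 ⇒ p and p

Two distinct leftmost derivations for the same string.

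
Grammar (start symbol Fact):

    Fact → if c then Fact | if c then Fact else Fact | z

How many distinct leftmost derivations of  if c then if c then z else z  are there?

Parse trees for if c then if c then z else z:
  [Fact if c then [Fact if c then [Fact z] else [Fact z]]]
  [Fact if c then [Fact if c then [Fact z]] else [Fact z]]

2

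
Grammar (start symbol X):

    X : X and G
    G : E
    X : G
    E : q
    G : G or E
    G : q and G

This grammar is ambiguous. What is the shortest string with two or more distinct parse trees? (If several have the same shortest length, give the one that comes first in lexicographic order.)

q and q

length 1: no string has ≥2 trees
length 3: q and q has 2 parse trees

Two derivations of q and q:
  X ⇒ X and G ⇒ G and G ⇒ E and G ⇒ q and G ⇒ q and E ⇒ q and q
  X ⇒ G ⇒ q and G ⇒ q and E ⇒ q and q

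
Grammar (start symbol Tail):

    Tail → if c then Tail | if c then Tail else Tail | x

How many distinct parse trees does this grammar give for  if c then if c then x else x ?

Parse trees for if c then if c then x else x:
  [Tail if c then [Tail if c then [Tail x] else [Tail x]]]
  [Tail if c then [Tail if c then [Tail x]] else [Tail x]]

2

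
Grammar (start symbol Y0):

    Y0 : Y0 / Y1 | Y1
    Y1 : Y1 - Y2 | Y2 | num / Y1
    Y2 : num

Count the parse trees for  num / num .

Parse trees for num / num:
  [Y0 [Y0 [Y1 [Y2 num]]] / [Y1 [Y2 num]]]
  [Y0 [Y1 num / [Y1 [Y2 num]]]]

2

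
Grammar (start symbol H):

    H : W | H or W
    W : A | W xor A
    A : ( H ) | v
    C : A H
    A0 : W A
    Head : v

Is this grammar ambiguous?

Only H, W, A are reachable from H; ignoring the rest: H → H or W | W  ;  W → W xor A | A  — a left-associative chain with A at the bottom. Each string factors uniquely by precedence.

Unambiguous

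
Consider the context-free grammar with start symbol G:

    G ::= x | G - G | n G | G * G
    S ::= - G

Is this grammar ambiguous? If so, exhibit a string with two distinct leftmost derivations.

Ambiguous

Witness: n x * x

Derivation 1: G ⇒ n G ⇒ n G * G ⇒ n x * G ⇒ n x * x
Derivation 2: G ⇒ G * G ⇒ n G * G ⇒ n x * G ⇒ n x * x

Two distinct leftmost derivations for the same string.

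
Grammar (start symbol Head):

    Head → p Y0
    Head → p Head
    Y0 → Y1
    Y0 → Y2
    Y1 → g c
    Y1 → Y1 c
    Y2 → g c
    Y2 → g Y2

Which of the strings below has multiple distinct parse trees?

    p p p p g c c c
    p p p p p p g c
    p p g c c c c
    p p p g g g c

p p p p g c c c: 1 tree
p p p p p p g c: 2 trees
p p g c c c c: 1 tree
p p p g g g c: 1 tree

p p p p p p g c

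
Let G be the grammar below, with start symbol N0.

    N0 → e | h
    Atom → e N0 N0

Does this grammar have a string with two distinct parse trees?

(Atom is unreachable from N0, so its rules don't affect L(N0).) Each reachable nonterminal has at most one production per leading terminal, and all productions are right-linear; the derivation is determined token-by-token.

Unambiguous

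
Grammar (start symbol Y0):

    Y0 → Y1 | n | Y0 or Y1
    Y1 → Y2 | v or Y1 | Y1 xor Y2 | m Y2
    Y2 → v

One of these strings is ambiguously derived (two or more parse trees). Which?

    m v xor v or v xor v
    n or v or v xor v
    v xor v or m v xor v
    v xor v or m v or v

n or v or v xor v

m v xor v or v xor v: 1 tree
n or v or v xor v: 3 trees
v xor v or m v xor v: 1 tree
v xor v or m v or v: 1 tree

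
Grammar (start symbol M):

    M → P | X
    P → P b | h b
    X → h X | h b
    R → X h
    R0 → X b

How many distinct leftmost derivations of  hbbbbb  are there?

1

Parse trees for hbbbbb:
  [M [P [P [P [P [P h b] b] b] b] b]]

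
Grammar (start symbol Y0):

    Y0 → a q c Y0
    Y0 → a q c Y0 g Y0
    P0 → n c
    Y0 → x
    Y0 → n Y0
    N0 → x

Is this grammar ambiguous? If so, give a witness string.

Witness: a q c a q c x g x

Derivation 1: Y0 ⇒ a q c Y0 ⇒ a q c a q c Y0 g Y0 ⇒ a q c a q c x g Y0 ⇒ a q c a q c x g x
Derivation 2: Y0 ⇒ a q c Y0 g Y0 ⇒ a q c a q c Y0 g Y0 ⇒ a q c a q c x g Y0 ⇒ a q c a q c x g x

Two distinct leftmost derivations for the same string.

Ambiguous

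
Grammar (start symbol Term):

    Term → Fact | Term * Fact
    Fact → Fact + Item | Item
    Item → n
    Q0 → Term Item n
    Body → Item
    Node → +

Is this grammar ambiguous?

Unambiguous

Only Term, Fact, Item are reachable from Term; ignoring the rest: Term → Term * Fact | Fact  ;  Fact → Fact + Item | Item  — a left-associative chain with Item at the bottom. Each string factors uniquely by precedence.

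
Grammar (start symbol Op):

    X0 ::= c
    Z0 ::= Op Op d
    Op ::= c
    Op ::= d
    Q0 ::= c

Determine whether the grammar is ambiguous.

(X0, Q0, Z0 are unreachable from Op, so their rules don't affect L(Op).) The reachable rules are right-linear with at most one rule per (nonterminal, next-terminal) pair. Each input token forces the next rule, so parsing is deterministic.

Unambiguous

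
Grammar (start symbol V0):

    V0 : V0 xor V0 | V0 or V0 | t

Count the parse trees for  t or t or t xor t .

Parse trees for t or t or t xor t:
  [V0 [V0 [V0 t] or [V0 [V0 t] or [V0 t]]] xor [V0 t]]
  [V0 [V0 [V0 [V0 t] or [V0 t]] or [V0 t]] xor [V0 t]]
  [V0 [V0 t] or [V0 [V0 [V0 t] or [V0 t]] xor [V0 t]]]
  [V0 [V0 t] or [V0 [V0 t] or [V0 [V0 t] xor [V0 t]]]]
  [V0 [V0 [V0 t] or [V0 t]] or [V0 [V0 t] xor [V0 t]]]

5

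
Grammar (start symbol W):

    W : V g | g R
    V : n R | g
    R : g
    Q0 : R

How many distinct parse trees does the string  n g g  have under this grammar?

1

Parse trees for n g g:
  [W [V n [R g]] g]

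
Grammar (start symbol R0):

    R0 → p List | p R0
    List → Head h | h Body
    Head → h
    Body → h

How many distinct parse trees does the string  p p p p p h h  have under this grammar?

2

Parse trees for p p p p p h h:
  [R0 p [R0 p [R0 p [R0 p [R0 p [List [Head h] h]]]]]]
  [R0 p [R0 p [R0 p [R0 p [R0 p [List h [Body h]]]]]]]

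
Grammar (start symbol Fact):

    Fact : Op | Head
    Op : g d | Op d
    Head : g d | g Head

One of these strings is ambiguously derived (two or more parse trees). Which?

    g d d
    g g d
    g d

g d

g d d: 1 tree
g g d: 1 tree
g d: 2 trees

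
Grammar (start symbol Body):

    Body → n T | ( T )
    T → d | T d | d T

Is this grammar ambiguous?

Ambiguous

Witness: n d d

Derivation 1: Body ⇒ n T ⇒ n T d ⇒ n d d
Derivation 2: Body ⇒ n T ⇒ n d T ⇒ n d d

Two distinct leftmost derivations for the same string.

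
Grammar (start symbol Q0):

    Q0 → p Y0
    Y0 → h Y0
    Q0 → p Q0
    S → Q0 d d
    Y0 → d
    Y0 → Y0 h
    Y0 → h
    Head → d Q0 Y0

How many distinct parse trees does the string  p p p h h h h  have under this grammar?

8

Parse trees for p p p h h h h:
  [Q0 p [Q0 p [Q0 p [Y0 h [Y0 h [Y0 h [Y0 h]]]]]]]
  [Q0 p [Q0 p [Q0 p [Y0 h [Y0 h [Y0 [Y0 h] h]]]]]]
  [Q0 p [Q0 p [Q0 p [Y0 h [Y0 [Y0 h [Y0 h]] h]]]]]
  [Q0 p [Q0 p [Q0 p [Y0 h [Y0 [Y0 [Y0 h] h] h]]]]]
  [Q0 p [Q0 p [Q0 p [Y0 [Y0 h [Y0 h [Y0 h]]] h]]]]
  [Q0 p [Q0 p [Q0 p [Y0 [Y0 h [Y0 [Y0 h] h]] h]]]]
  [Q0 p [Q0 p [Q0 p [Y0 [Y0 [Y0 h [Y0 h]] h] h]]]]
  [Q0 p [Q0 p [Q0 p [Y0 [Y0 [Y0 [Y0 h] h] h] h]]]]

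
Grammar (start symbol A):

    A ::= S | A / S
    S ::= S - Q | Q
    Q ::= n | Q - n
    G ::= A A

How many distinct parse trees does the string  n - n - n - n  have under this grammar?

8

Parse trees for n - n - n - n:
  [A [S [S [Q n]] - [Q [Q [Q n] - n] - n]]]
  [A [S [S [S [Q n]] - [Q n]] - [Q [Q n] - n]]]
  [A [S [S [Q [Q n] - n]] - [Q [Q n] - n]]]
  [A [S [S [S [Q n]] - [Q [Q n] - n]] - [Q n]]]
  [A [S [S [S [S [Q n]] - [Q n]] - [Q n]] - [Q n]]]
  [A [S [S [S [Q [Q n] - n]] - [Q n]] - [Q n]]]
  [A [S [S [Q [Q [Q n] - n] - n]] - [Q n]]]
  [A [S [Q [Q [Q [Q n] - n] - n] - n]]]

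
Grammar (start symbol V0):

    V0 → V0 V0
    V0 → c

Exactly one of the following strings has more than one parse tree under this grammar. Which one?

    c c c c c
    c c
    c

c c c c c: 14 trees
c c: 1 tree
c: 1 tree

c c c c c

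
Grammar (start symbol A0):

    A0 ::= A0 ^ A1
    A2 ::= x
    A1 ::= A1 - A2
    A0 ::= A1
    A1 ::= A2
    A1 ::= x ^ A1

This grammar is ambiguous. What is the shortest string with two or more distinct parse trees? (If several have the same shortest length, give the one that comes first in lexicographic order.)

x ^ x

length 1: no string has ≥2 trees
length 3: x ^ x has 2 parse trees

Two derivations of x ^ x:
  A0 ⇒ A0 ^ A1 ⇒ A1 ^ A1 ⇒ A2 ^ A1 ⇒ x ^ A1 ⇒ x ^ A2 ⇒ x ^ x
  A0 ⇒ A1 ⇒ x ^ A1 ⇒ x ^ A2 ⇒ x ^ x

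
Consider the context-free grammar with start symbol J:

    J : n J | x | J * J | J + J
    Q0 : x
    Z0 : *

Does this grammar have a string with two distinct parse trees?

Ambiguous

Witness: n x * x

Derivation 1: J ⇒ n J ⇒ n J * J ⇒ n x * J ⇒ n x * x
Derivation 2: J ⇒ J * J ⇒ n J * J ⇒ n x * J ⇒ n x * x

Two distinct leftmost derivations for the same string.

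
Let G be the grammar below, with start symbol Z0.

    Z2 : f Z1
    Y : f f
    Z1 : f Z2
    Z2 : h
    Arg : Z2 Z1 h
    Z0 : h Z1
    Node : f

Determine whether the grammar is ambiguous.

Unambiguous

(Arg, Node, Y are unreachable from Z0, so their rules don't affect L(Z0).) The reachable rules are right-linear with at most one rule per (nonterminal, next-terminal) pair. Each input token forces the next rule, so parsing is deterministic.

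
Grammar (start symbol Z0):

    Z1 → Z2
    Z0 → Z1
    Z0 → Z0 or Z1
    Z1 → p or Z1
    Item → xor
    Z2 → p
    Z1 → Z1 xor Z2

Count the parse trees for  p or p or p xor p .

Parse trees for p or p or p xor p:
  [Z0 [Z1 p or [Z1 p or [Z1 [Z1 [Z2 p]] xor [Z2 p]]]]]
  [Z0 [Z1 p or [Z1 [Z1 p or [Z1 [Z2 p]]] xor [Z2 p]]]]
  [Z0 [Z1 [Z1 p or [Z1 p or [Z1 [Z2 p]]]] xor [Z2 p]]]
  [Z0 [Z0 [Z1 [Z2 p]]] or [Z1 p or [Z1 [Z1 [Z2 p]] xor [Z2 p]]]]
  [Z0 [Z0 [Z1 [Z2 p]]] or [Z1 [Z1 p or [Z1 [Z2 p]]] xor [Z2 p]]]
  [Z0 [Z0 [Z1 p or [Z1 [Z2 p]]]] or [Z1 [Z1 [Z2 p]] xor [Z2 p]]]
  [Z0 [Z0 [Z0 [Z1 [Z2 p]]] or [Z1 [Z2 p]]] or [Z1 [Z1 [Z2 p]] xor [Z2 p]]]

7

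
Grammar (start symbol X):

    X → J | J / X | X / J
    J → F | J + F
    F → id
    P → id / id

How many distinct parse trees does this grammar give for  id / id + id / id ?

Parse trees for id / id + id / id:
  [X [J [F id]] / [X [J [J [F id]] + [F id]] / [X [J [F id]]]]]
  [X [J [F id]] / [X [X [J [J [F id]] + [F id]]] / [J [F id]]]]
  [X [X [J [F id]] / [X [J [J [F id]] + [F id]]]] / [J [F id]]]
  [X [X [X [J [F id]]] / [J [J [F id]] + [F id]]] / [J [F id]]]

4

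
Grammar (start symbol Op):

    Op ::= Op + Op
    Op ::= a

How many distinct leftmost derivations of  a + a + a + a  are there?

Parse trees for a + a + a + a:
  [Op [Op a] + [Op [Op a] + [Op [Op a] + [Op a]]]]
  [Op [Op a] + [Op [Op [Op a] + [Op a]] + [Op a]]]
  [Op [Op [Op a] + [Op a]] + [Op [Op a] + [Op a]]]
  [Op [Op [Op a] + [Op [Op a] + [Op a]]] + [Op a]]
  [Op [Op [Op [Op a] + [Op a]] + [Op a]] + [Op a]]

5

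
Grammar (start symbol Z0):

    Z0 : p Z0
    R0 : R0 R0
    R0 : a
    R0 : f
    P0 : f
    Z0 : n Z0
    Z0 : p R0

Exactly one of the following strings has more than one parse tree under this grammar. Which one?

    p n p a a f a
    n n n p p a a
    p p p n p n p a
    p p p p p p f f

p n p a a f a

p n p a a f a: 5 trees
n n n p p a a: 1 tree
p p p n p n p a: 1 tree
p p p p p p f f: 1 tree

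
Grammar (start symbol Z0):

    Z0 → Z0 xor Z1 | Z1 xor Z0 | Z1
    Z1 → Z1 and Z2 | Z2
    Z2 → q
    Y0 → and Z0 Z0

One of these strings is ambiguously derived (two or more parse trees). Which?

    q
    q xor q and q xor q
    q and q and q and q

q xor q and q xor q

q: 1 tree
q xor q and q xor q: 4 trees
q and q and q and q: 1 tree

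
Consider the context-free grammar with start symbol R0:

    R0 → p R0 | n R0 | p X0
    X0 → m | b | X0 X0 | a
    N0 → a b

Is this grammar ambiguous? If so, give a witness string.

Ambiguous

Witness: p a a a

Derivation 1: R0 ⇒ p X0 ⇒ p X0 X0 ⇒ p X0 X0 X0 ⇒ p a X0 X0 ⇒ p a a X0 ⇒ p a a a
Derivation 2: R0 ⇒ p X0 ⇒ p X0 X0 ⇒ p a X0 ⇒ p a X0 X0 ⇒ p a a X0 ⇒ p a a a

Two distinct leftmost derivations for the same string.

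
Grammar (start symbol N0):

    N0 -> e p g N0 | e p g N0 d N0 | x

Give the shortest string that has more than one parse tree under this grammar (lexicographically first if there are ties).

length 1: no string has ≥2 trees
length 4: no string has ≥2 trees
length 6: no string has ≥2 trees
length 7: no string has ≥2 trees
length 9: e p g e p g x d x has 2 parse trees

Two derivations of e p g e p g x d x:
  N0 ⇒ e p g N0 ⇒ e p g e p g N0 d N0 ⇒ e p g e p g x d N0 ⇒ e p g e p g x d x
  N0 ⇒ e p g N0 d N0 ⇒ e p g e p g N0 d N0 ⇒ e p g e p g x d N0 ⇒ e p g e p g x d x

e p g e p g x d x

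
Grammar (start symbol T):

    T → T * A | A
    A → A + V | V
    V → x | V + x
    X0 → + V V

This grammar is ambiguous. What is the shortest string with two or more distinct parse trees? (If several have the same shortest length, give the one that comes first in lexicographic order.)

length 1: no string has ≥2 trees
length 3: x + x has 2 parse trees

Two derivations of x + x:
  T ⇒ A ⇒ A + V ⇒ V + V ⇒ x + V ⇒ x + x
  T ⇒ A ⇒ V ⇒ V + x ⇒ x + x

x + x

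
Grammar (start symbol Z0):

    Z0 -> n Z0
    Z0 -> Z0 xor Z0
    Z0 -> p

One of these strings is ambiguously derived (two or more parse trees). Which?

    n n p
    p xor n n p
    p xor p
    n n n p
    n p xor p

n n p: 1 tree
p xor n n p: 1 tree
p xor p: 1 tree
n n n p: 1 tree
n p xor p: 2 trees

n p xor p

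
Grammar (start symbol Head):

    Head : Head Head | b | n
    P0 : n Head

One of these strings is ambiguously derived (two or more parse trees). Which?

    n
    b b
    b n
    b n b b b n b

b n b b b n b

n: 1 tree
b b: 1 tree
b n: 1 tree
b n b b b n b: 132 trees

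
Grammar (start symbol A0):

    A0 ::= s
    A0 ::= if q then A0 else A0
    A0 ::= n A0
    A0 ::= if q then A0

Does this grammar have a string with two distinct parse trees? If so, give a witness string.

Witness: if q then if q then s else s

Derivation 1: A0 ⇒ if q then A0 else A0 ⇒ if q then if q then A0 else A0 ⇒ if q then if q then s else A0 ⇒ if q then if q then s else s
Derivation 2: A0 ⇒ if q then A0 ⇒ if q then if q then A0 else A0 ⇒ if q then if q then s else A0 ⇒ if q then if q then s else s

Two distinct leftmost derivations for the same string.

Ambiguous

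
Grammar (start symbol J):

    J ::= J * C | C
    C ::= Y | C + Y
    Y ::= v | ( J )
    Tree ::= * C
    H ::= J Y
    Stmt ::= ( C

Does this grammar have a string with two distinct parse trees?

Only J, C, Y are reachable from J; ignoring the rest: The grammar is stratified — J handles '*' (left-recursive), C handles '+', Y atoms. Each operator has a fixed associativity and precedence level, so every string has one parse.

Unambiguous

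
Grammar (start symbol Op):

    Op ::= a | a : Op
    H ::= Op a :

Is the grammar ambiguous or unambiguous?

Unambiguous

Only Op is reachable from Op; ignoring the rest: Right-recursive list with a separator: after each atom, whether the separator follows determines the rule. One parse per string.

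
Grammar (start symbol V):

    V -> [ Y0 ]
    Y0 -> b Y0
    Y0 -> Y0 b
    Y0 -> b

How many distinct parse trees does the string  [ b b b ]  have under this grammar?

Parse trees for [ b b b ]:
  [V [ [Y0 b [Y0 b [Y0 b]]] ]]
  [V [ [Y0 b [Y0 [Y0 b] b]] ]]
  [V [ [Y0 [Y0 b [Y0 b]] b] ]]
  [V [ [Y0 [Y0 [Y0 b] b] b] ]]

4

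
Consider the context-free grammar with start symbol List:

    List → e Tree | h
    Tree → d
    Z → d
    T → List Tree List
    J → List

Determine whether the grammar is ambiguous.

Unambiguous

Only List, Tree are reachable from List; ignoring the rest: Restricted to the reachable nonterminals, every rule has the form A → t or A → t B, and no two rules for the same A share a first terminal. The grammar encodes a DFA — one run per string.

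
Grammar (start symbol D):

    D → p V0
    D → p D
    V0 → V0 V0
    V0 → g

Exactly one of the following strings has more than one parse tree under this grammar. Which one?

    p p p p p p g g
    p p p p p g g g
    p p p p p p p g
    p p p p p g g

p p p p p g g g

p p p p p p g g: 1 tree
p p p p p g g g: 2 trees
p p p p p p p g: 1 tree
p p p p p g g: 1 tree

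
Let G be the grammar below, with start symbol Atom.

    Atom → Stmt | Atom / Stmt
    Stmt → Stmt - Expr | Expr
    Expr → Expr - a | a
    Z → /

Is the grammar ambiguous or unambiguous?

Witness: a - a

Derivation 1: Atom ⇒ Stmt ⇒ Stmt - Expr ⇒ Expr - Expr ⇒ a - Expr ⇒ a - a
Derivation 2: Atom ⇒ Stmt ⇒ Expr ⇒ Expr - a ⇒ a - a

Two distinct leftmost derivations for the same string.

Ambiguous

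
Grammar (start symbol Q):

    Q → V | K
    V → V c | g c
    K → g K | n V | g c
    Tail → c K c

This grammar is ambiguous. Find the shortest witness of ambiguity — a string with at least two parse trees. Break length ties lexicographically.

g c

length 2: g c has 2 parse trees

Two derivations of g c:
  Q ⇒ V ⇒ g c
  Q ⇒ K ⇒ g c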